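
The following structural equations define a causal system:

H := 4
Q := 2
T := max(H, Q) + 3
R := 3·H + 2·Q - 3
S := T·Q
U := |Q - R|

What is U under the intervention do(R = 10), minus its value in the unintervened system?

do(R=10) replaces the equation R := 3·H + 2·Q - 3 with the constant R = 10.
U = |Q - R|  [with Q=2, R=10]  = 8
Without intervention: R = 3·H + 2·Q - 3  [with H=4, Q=2]  = 13; U = |Q - R|  [with Q=2, R=13]  = 11.
Change = 8 − 11 = -3.

-3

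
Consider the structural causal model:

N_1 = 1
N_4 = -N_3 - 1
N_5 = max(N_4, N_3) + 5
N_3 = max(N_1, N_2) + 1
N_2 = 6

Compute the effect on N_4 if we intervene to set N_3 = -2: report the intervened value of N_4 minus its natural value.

The intervention breaks the incoming arrows to N_3: N_3 = max(N_1, N_2) + 1 no longer applies, and N_3 = -2.
N_4 = -N_3 - 1  [with N_3=-2]  = 1
Without intervention: N_3 = max(N_1, N_2) + 1  [with N_1=1, N_2=6]  = 7; N_4 = -N_3 - 1  [with N_3=7]  = -8.
Change = 1 − (-8) = 9.

9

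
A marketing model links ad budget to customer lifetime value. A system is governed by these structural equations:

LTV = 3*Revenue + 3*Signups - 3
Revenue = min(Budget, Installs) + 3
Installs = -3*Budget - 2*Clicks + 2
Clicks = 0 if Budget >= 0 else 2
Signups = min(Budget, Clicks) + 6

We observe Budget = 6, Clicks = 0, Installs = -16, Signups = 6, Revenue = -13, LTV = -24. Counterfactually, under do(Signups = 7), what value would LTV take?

-21

Under do(Signups=7), the mechanism Signups = min(Budget, Clicks) + 6 is discarded; Signups is fixed at 7.
Clicks = 0 if Budget >= 0 else 2  [with Budget=6]  = 0
Installs = -3*Budget - 2*Clicks + 2  [with Budget=6, Clicks=0]  = -16
Revenue = min(Budget, Installs) + 3  [with Budget=6, Installs=-16]  = -13
LTV = 3*Revenue + 3*Signups - 3  [with Revenue=-13, Signups=7]  = -21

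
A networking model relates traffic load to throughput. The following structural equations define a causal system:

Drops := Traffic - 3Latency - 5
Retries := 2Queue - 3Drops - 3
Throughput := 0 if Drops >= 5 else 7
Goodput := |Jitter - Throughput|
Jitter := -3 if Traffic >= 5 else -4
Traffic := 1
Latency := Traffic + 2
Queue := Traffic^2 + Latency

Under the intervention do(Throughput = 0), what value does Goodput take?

4

do(Throughput=0) replaces the equation Throughput := 0 if Drops >= 5 else 7 with the constant Throughput = 0.
Jitter = -3 if Traffic >= 5 else -4  [with Traffic=1]  = -4
Goodput = |Jitter - Throughput|  [with Jitter=-4, Throughput=0]  = 4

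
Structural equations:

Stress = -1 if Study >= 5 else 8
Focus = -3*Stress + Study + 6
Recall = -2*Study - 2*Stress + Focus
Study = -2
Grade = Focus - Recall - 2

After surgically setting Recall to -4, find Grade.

-18

Intervening sets Recall = -4 and removes its equation (Recall = -2*Study - 2*Stress + Focus).
Stress = -1 if Study >= 5 else 8  [with Study=-2]  = 8
Focus = -3*Stress + Study + 6  [with Stress=8, Study=-2]  = -20
Grade = Focus - Recall - 2  [with Focus=-20, Recall=-4]  = -18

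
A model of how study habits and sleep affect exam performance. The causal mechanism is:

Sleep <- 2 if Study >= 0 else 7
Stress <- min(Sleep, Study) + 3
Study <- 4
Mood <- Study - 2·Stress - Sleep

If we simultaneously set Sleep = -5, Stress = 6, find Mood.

-3

Setting Sleep = -5, Stress = 6 by intervention discards those variables' equations.
Mood = Study - 2·Stress - Sleep  [with Study=4, Stress=6, Sleep=-5]  = -3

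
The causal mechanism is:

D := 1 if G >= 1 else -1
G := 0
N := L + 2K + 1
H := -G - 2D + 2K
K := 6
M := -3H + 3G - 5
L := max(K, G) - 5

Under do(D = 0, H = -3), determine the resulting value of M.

4

Under do(D = 0, H = -3), each intervened variable's structural equation is replaced by its fixed value.
M = -3H + 3G - 5  [with H=-3, G=0]  = 4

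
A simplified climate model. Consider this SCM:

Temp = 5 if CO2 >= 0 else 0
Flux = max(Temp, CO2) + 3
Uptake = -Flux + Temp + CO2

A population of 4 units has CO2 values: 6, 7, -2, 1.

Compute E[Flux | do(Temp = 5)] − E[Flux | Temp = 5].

Every unit gets Temp=5 under the intervention. Flux values become 9, 10, 8, 8; E[Flux|do(Temp=5)] = 8.75.
Observing Temp=5 restricts to units where Temp's equation naturally yields 5: CO2 ∈ {6, 7, 1}. In that subpopulation Flux = 9, 10, 8, mean 9.
Difference = 8.75 − 9 = -0.25.

-0.25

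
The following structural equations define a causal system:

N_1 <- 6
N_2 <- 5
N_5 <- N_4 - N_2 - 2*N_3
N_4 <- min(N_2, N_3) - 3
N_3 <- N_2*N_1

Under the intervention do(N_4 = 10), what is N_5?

-55

Intervening sets N_4 = 10 and removes its equation (N_4 <- min(N_2, N_3) - 3).
N_3 = N_2*N_1  [with N_2=5, N_1=6]  = 30
N_5 = N_4 - N_2 - 2*N_3  [with N_4=10, N_2=5, N_3=30]  = -55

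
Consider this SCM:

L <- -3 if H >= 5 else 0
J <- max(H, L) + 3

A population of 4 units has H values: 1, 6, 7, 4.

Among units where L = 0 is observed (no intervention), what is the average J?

Observing L=0 restricts to units where L's equation naturally yields 0: H ∈ {1, 4}. In that subpopulation J = 4, 7, mean 5.5.

5.5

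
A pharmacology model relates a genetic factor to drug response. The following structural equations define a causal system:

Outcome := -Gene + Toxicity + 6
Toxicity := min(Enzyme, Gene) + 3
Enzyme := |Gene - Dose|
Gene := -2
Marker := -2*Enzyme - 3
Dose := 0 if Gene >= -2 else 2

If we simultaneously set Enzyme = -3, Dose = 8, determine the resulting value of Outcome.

Setting Enzyme = -3, Dose = 8 by intervention discards those variables' equations.
Toxicity = min(Enzyme, Gene) + 3  [with Enzyme=-3, Gene=-2]  = 0
Outcome = -Gene + Toxicity + 6  [with Gene=-2, Toxicity=0]  = 8

8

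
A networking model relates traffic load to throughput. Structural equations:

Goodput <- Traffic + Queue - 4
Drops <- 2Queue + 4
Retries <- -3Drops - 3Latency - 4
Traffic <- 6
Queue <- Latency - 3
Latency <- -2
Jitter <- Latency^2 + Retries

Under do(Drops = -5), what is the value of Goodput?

The intervention breaks the incoming arrows to Drops: Drops <- 2Queue + 4 no longer applies, and Drops = -5.
No directed path runs from Drops to Goodput, so Goodput keeps its natural value.
Queue = Latency - 3  [with Latency=-2]  = -5
Goodput = Traffic + Queue - 4  [with Traffic=6, Queue=-5]  = -3

-3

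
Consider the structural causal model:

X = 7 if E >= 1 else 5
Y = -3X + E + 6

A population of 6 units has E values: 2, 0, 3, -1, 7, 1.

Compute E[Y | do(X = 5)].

-7

The intervention sets X=5 in all 6 units regardless of E. Recomputing Y per unit gives -7, -9, -6, -10, -2, -8; average -7.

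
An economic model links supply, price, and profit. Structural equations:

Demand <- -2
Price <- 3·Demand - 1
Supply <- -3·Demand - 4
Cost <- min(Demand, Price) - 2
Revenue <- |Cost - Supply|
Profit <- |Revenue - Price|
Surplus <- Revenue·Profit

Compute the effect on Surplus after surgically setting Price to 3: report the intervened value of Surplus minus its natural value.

-180

Under do(Price=3), the mechanism Price <- 3·Demand - 1 is discarded; Price is fixed at 3.
Supply = -3·Demand - 4  [with Demand=-2]  = 2
Cost = min(Demand, Price) - 2  [with Demand=-2, Price=3]  = -4
Revenue = |Cost - Supply|  [with Cost=-4, Supply=2]  = 6
Profit = |Revenue - Price|  [with Revenue=6, Price=3]  = 3
Surplus = Revenue·Profit  [with Revenue=6, Profit=3]  = 18
Without intervention: Price = 3·Demand - 1  [with Demand=-2]  = -7; Supply = -3·Demand - 4  [with Demand=-2]  = 2; Cost = min(Demand, Price) - 2  [with Demand=-2, Price=-7]  = -9; Revenue = |Cost - Supply|  [with Cost=-9, Supply=2]  = 11; Profit = |Revenue - Price|  [with Revenue=11, Price=-7]  = 18; Surplus = Revenue·Profit  [with Revenue=11, Profit=18]  = 198.
Change = 18 − 198 = -180.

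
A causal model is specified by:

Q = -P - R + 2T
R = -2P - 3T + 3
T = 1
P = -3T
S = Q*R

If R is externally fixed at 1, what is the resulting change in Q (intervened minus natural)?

5

The intervention breaks the incoming arrows to R: R = -2P - 3T + 3 no longer applies, and R = 1.
P = -3T  [with T=1]  = -3
Q = -P - R + 2T  [with P=-3, R=1, T=1]  = 4
Without intervention: P = -3T  [with T=1]  = -3; R = -2P - 3T + 3  [with P=-3, T=1]  = 6; Q = -P - R + 2T  [with P=-3, R=6, T=1]  = -1.
Change = 4 − (-1) = 5.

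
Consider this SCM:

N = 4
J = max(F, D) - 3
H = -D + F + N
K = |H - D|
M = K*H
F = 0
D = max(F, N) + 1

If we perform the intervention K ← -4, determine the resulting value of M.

4

The intervention breaks the incoming arrows to K: K = |H - D| no longer applies, and K = -4.
D = max(F, N) + 1  [with F=0, N=4]  = 5
H = -D + F + N  [with D=5, F=0, N=4]  = -1
M = K*H  [with K=-4, H=-1]  = 4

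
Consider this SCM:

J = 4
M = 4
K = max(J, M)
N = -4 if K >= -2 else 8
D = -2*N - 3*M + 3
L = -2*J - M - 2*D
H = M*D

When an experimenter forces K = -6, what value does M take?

Under do(K=-6), the mechanism K = max(J, M) is discarded; K is fixed at -6.
Since M is not a descendant of the intervened variable, it is unaffected.

4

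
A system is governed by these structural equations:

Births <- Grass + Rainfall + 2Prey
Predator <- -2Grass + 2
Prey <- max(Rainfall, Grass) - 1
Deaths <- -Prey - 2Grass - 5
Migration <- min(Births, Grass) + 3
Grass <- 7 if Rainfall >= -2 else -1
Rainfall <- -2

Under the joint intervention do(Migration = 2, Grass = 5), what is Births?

11

The joint intervention fixes Migration = 2, Grass = 5, removing each variable's own equation.
Prey = max(Rainfall, Grass) - 1  [with Rainfall=-2, Grass=5]  = 4
Births = Grass + Rainfall + 2Prey  [with Grass=5, Rainfall=-2, Prey=4]  = 11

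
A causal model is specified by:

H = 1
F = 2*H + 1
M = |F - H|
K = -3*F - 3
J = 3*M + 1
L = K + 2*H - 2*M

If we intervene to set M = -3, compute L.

-4

The intervention breaks the incoming arrows to M: M = |F - H| no longer applies, and M = -3.
F = 2*H + 1  [with H=1]  = 3
K = -3*F - 3  [with F=3]  = -12
L = K + 2*H - 2*M  [with K=-12, H=1, M=-3]  = -4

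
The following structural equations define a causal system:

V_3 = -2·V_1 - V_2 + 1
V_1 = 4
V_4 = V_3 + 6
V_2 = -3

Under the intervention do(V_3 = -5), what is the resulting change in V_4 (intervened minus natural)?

The intervention breaks the incoming arrows to V_3: V_3 = -2·V_1 - V_2 + 1 no longer applies, and V_3 = -5.
V_4 = V_3 + 6  [with V_3=-5]  = 1
Without intervention: V_3 = -2·V_1 - V_2 + 1  [with V_1=4, V_2=-3]  = -4; V_4 = V_3 + 6  [with V_3=-4]  = 2.
Change = 1 − 2 = -1.

-1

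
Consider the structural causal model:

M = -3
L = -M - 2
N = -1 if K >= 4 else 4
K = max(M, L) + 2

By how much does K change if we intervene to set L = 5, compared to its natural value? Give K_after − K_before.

4

The intervention breaks the incoming arrows to L: L = -M - 2 no longer applies, and L = 5.
K = max(M, L) + 2  [with M=-3, L=5]  = 7
Without intervention: L = -M - 2  [with M=-3]  = 1; K = max(M, L) + 2  [with M=-3, L=1]  = 3.
Change = 7 − 3 = 4.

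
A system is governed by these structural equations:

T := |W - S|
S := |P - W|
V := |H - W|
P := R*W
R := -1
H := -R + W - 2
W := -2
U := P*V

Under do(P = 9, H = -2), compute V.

Setting P = 9, H = -2 by intervention discards those variables' equations.
V = |H - W|  [with H=-2, W=-2]  = 0

0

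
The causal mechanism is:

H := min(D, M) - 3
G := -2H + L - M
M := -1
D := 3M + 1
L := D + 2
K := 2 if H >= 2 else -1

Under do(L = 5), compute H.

-5

The intervention breaks the incoming arrows to L: L := D + 2 no longer applies, and L = 5.
H is not downstream of the intervention, so its value is determined by the original equations.
D = 3M + 1  [with M=-1]  = -2
H = min(D, M) - 3  [with D=-2, M=-1]  = -5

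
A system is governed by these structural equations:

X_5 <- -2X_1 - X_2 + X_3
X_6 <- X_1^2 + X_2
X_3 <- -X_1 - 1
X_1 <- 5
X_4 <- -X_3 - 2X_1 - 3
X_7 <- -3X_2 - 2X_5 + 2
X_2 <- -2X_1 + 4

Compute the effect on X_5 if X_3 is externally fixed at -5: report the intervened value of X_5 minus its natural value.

1

do(X_3=-5) replaces the equation X_3 <- -X_1 - 1 with the constant X_3 = -5.
X_2 = -2X_1 + 4  [with X_1=5]  = -6
X_5 = -2X_1 - X_2 + X_3  [with X_1=5, X_2=-6, X_3=-5]  = -9
Without intervention: X_2 = -2X_1 + 4  [with X_1=5]  = -6; X_3 = -X_1 - 1  [with X_1=5]  = -6; X_5 = -2X_1 - X_2 + X_3  [with X_1=5, X_2=-6, X_3=-6]  = -10.
Change = -9 − (-10) = 1.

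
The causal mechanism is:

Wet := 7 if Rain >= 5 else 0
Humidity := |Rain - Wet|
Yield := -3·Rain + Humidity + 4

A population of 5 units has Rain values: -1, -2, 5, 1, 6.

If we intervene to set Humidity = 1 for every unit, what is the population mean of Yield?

-0.4

Every unit gets Humidity=1 under the intervention. Yield values become 8, 11, -10, 2, -13; E[Yield|do(Humidity=1)] = -0.4.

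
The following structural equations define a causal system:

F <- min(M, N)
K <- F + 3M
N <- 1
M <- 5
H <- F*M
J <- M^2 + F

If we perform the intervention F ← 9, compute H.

do(F=9) replaces the equation F <- min(M, N) with the constant F = 9.
H = F*M  [with F=9, M=5]  = 45

45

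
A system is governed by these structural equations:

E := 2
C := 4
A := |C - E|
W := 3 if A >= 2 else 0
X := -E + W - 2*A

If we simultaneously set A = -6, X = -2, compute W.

The joint intervention fixes A = -6, X = -2, removing each variable's own equation.
W = 3 if A >= 2 else 0  [with A=-6]  = 0

0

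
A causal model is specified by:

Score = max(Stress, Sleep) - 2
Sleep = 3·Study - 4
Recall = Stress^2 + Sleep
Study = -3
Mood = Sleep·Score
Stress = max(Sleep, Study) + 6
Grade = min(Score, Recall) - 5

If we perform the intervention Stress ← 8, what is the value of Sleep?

Under do(Stress=8), the mechanism Stress = max(Sleep, Study) + 6 is discarded; Stress is fixed at 8.
Since Sleep is not a descendant of the intervened variable, it is unaffected.
Sleep = 3·Study - 4  [with Study=-3]  = -13

-13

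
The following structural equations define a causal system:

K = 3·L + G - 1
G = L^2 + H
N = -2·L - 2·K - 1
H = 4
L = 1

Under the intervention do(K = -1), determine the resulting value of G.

5

Under do(K=-1), the mechanism K = 3·L + G - 1 is discarded; K is fixed at -1.
Since G is not a descendant of the intervened variable, it is unaffected.
G = L^2 + H  [with L=1, H=4]  = 5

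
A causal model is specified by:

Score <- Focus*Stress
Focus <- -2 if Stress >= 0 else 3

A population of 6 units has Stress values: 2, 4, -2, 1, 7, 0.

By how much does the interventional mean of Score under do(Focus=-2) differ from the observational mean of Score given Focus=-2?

do(Focus=-2) breaks Focus's dependence on Stress. With Focus=-2 fixed, Score across the units is -4, -8, 4, -2, -14, 0, mean -4.
E[Score|Focus=-2] averages over only the 5 units with Focus=-2 (Stress = 2, 4, 1, 7, 0): Score = -4, -8, -2, -14, 0, mean -5.6.
Difference = -4 − (-5.6) = 1.6.

1.6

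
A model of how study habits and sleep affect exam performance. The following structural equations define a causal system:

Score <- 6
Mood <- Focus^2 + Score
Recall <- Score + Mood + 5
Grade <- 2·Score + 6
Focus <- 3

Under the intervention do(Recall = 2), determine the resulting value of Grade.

Intervening sets Recall = 2 and removes its equation (Recall <- Score + Mood + 5).
No directed path runs from Recall to Grade, so Grade keeps its natural value.
Grade = 2·Score + 6  [with Score=6]  = 18

18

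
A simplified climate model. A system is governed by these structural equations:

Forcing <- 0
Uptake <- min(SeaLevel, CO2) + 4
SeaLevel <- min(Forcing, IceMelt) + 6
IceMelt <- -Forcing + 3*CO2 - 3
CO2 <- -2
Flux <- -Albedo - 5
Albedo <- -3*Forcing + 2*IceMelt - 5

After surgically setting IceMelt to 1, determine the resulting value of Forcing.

Under do(IceMelt=1), the mechanism IceMelt <- -Forcing + 3*CO2 - 3 is discarded; IceMelt is fixed at 1.
Since Forcing is not a descendant of the intervened variable, it is unaffected.

0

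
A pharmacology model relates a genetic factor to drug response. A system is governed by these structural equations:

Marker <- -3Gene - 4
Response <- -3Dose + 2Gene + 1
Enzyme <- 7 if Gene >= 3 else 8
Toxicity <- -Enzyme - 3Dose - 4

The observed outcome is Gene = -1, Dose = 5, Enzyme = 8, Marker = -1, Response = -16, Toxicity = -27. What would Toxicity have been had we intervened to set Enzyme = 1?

The intervention breaks the incoming arrows to Enzyme: Enzyme <- 7 if Gene >= 3 else 8 no longer applies, and Enzyme = 1.
Toxicity = -Enzyme - 3Dose - 4  [with Enzyme=1, Dose=5]  = -20

-20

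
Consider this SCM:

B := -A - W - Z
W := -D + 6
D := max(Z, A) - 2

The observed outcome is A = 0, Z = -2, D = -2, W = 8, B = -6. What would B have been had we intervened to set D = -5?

do(D=-5) replaces the equation D := max(Z, A) - 2 with the constant D = -5.
W = -D + 6  [with D=-5]  = 11
B = -A - W - Z  [with A=0, W=11, Z=-2]  = -9

-9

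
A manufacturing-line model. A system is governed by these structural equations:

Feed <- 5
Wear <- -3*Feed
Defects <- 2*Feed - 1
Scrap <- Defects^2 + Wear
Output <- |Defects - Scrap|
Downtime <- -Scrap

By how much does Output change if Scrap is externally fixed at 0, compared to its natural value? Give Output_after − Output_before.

-48

Intervening sets Scrap = 0 and removes its equation (Scrap <- Defects^2 + Wear).
Defects = 2*Feed - 1  [with Feed=5]  = 9
Output = |Defects - Scrap|  [with Defects=9, Scrap=0]  = 9
Without intervention: Wear = -3*Feed  [with Feed=5]  = -15; Defects = 2*Feed - 1  [with Feed=5]  = 9; Scrap = Defects^2 + Wear  [with Defects=9, Wear=-15]  = 66; Output = |Defects - Scrap|  [with Defects=9, Scrap=66]  = 57.
Change = 9 − 57 = -48.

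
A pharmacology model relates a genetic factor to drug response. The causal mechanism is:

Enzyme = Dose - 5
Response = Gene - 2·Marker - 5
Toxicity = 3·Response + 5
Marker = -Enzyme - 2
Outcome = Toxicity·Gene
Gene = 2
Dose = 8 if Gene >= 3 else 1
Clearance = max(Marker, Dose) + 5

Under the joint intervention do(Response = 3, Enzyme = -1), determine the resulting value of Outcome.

Under do(Response = 3, Enzyme = -1), each intervened variable's structural equation is replaced by its fixed value.
Toxicity = 3·Response + 5  [with Response=3]  = 14
Outcome = Toxicity·Gene  [with Toxicity=14, Gene=2]  = 28

28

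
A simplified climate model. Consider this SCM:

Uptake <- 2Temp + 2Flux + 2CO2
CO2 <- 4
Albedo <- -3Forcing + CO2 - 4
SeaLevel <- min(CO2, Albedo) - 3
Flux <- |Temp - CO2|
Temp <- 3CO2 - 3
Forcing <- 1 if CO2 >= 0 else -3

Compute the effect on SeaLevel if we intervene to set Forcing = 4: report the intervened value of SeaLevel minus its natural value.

do(Forcing=4) replaces the equation Forcing <- 1 if CO2 >= 0 else -3 with the constant Forcing = 4.
Albedo = -3Forcing + CO2 - 4  [with Forcing=4, CO2=4]  = -12
SeaLevel = min(CO2, Albedo) - 3  [with CO2=4, Albedo=-12]  = -15
Without intervention: Forcing = 1 if CO2 >= 0 else -3  [with CO2=4]  = 1; Albedo = -3Forcing + CO2 - 4  [with Forcing=1, CO2=4]  = -3; SeaLevel = min(CO2, Albedo) - 3  [with CO2=4, Albedo=-3]  = -6.
Change = -15 − (-6) = -9.

-9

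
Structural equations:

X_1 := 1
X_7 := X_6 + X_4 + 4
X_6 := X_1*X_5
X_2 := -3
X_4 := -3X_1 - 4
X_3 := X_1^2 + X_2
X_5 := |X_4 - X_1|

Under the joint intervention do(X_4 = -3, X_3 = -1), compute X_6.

4

The joint intervention fixes X_4 = -3, X_3 = -1, removing each variable's own equation.
X_5 = |X_4 - X_1|  [with X_4=-3, X_1=1]  = 4
X_6 = X_1*X_5  [with X_1=1, X_5=4]  = 4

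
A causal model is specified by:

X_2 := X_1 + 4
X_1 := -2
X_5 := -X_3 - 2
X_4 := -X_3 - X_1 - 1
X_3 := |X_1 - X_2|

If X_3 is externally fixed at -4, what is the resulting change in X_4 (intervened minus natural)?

8

The intervention breaks the incoming arrows to X_3: X_3 := |X_1 - X_2| no longer applies, and X_3 = -4.
X_4 = -X_3 - X_1 - 1  [with X_3=-4, X_1=-2]  = 5
Without intervention: X_2 = X_1 + 4  [with X_1=-2]  = 2; X_3 = |X_1 - X_2|  [with X_1=-2, X_2=2]  = 4; X_4 = -X_3 - X_1 - 1  [with X_3=4, X_1=-2]  = -3.
Change = 5 − (-3) = 8.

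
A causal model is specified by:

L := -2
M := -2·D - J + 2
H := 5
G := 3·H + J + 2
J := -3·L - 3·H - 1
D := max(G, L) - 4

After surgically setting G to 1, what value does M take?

18

Under do(G=1), the mechanism G := 3·H + J + 2 is discarded; G is fixed at 1.
J = -3·L - 3·H - 1  [with L=-2, H=5]  = -10
D = max(G, L) - 4  [with G=1, L=-2]  = -3
M = -2·D - J + 2  [with D=-3, J=-10]  = 18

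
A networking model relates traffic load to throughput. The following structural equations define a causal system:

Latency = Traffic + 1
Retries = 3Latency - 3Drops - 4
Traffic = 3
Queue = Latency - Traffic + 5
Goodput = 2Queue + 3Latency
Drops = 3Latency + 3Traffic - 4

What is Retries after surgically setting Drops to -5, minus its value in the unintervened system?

66

Intervening sets Drops = -5 and removes its equation (Drops = 3Latency + 3Traffic - 4).
Latency = Traffic + 1  [with Traffic=3]  = 4
Retries = 3Latency - 3Drops - 4  [with Latency=4, Drops=-5]  = 23
Without intervention: Latency = Traffic + 1  [with Traffic=3]  = 4; Drops = 3Latency + 3Traffic - 4  [with Latency=4, Traffic=3]  = 17; Retries = 3Latency - 3Drops - 4  [with Latency=4, Drops=17]  = -43.
Change = 23 − (-43) = 66.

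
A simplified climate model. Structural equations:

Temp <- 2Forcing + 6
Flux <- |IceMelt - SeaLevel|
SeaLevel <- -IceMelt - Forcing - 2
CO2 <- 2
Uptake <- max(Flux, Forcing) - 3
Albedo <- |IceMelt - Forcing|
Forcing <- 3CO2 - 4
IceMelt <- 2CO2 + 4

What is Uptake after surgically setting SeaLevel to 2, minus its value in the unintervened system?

Intervening sets SeaLevel = 2 and removes its equation (SeaLevel <- -IceMelt - Forcing - 2).
Forcing = 3CO2 - 4  [with CO2=2]  = 2
IceMelt = 2CO2 + 4  [with CO2=2]  = 8
Flux = |IceMelt - SeaLevel|  [with IceMelt=8, SeaLevel=2]  = 6
Uptake = max(Flux, Forcing) - 3  [with Flux=6, Forcing=2]  = 3
Without intervention: Forcing = 3CO2 - 4  [with CO2=2]  = 2; IceMelt = 2CO2 + 4  [with CO2=2]  = 8; SeaLevel = -IceMelt - Forcing - 2  [with IceMelt=8, Forcing=2]  = -12; Flux = |IceMelt - SeaLevel|  [with IceMelt=8, SeaLevel=-12]  = 20; Uptake = max(Flux, Forcing) - 3  [with Flux=20, Forcing=2]  = 17.
Change = 3 − 17 = -14.

-14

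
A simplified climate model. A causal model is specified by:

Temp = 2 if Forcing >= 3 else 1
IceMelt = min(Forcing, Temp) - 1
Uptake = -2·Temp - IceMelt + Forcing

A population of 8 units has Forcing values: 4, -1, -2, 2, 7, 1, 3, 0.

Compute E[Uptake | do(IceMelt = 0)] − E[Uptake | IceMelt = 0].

The intervention sets IceMelt=0 in all 8 units regardless of Forcing. Recomputing Uptake per unit gives 0, -3, -4, 0, 3, -1, -1, -2; average -1.
Observing IceMelt=0 restricts to units where IceMelt's equation naturally yields 0: Forcing ∈ {2, 1}. In that subpopulation Uptake = 0, -1, mean -0.5.
Difference = -1 − (-0.5) = -0.5.

-0.5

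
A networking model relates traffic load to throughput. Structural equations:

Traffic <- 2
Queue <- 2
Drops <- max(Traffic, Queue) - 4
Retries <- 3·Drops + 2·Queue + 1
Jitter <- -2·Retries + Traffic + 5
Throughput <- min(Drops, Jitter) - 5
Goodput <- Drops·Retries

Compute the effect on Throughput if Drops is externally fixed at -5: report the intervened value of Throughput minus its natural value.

-3

The intervention breaks the incoming arrows to Drops: Drops <- max(Traffic, Queue) - 4 no longer applies, and Drops = -5.
Retries = 3·Drops + 2·Queue + 1  [with Drops=-5, Queue=2]  = -10
Jitter = -2·Retries + Traffic + 5  [with Retries=-10, Traffic=2]  = 27
Throughput = min(Drops, Jitter) - 5  [with Drops=-5, Jitter=27]  = -10
Without intervention: Drops = max(Traffic, Queue) - 4  [with Traffic=2, Queue=2]  = -2; Retries = 3·Drops + 2·Queue + 1  [with Drops=-2, Queue=2]  = -1; Jitter = -2·Retries + Traffic + 5  [with Retries=-1, Traffic=2]  = 9; Throughput = min(Drops, Jitter) - 5  [with Drops=-2, Jitter=9]  = -7.
Change = -10 − (-7) = -3.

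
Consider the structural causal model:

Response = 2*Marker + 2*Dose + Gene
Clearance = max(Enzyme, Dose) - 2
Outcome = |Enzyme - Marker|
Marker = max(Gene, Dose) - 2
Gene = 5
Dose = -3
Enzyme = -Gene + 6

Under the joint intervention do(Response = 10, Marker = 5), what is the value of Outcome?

4

Setting Response = 10, Marker = 5 by intervention discards those variables' equations.
Enzyme = -Gene + 6  [with Gene=5]  = 1
Outcome = |Enzyme - Marker|  [with Enzyme=1, Marker=5]  = 4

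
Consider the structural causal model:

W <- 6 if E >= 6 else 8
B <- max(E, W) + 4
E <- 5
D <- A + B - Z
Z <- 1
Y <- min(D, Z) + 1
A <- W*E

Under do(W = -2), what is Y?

The intervention breaks the incoming arrows to W: W <- 6 if E >= 6 else 8 no longer applies, and W = -2.
B = max(E, W) + 4  [with E=5, W=-2]  = 9
A = W*E  [with W=-2, E=5]  = -10
D = A + B - Z  [with A=-10, B=9, Z=1]  = -2
Y = min(D, Z) + 1  [with D=-2, Z=1]  = -1

-1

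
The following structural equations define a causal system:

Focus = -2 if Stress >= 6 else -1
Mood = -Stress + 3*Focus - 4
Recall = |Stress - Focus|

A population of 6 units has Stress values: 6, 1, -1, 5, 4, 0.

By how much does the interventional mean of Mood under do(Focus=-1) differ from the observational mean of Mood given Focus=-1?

do(Focus=-1) breaks Focus's dependence on Stress. With Focus=-1 fixed, Mood across the units is -13, -8, -6, -12, -11, -7, mean -9.5.
Conditioning on Focus=-1 selects the 5 unit(s) with Stress ∈ {1, -1, 5, 4, 0}. Their Mood values: -8, -6, -12, -11, -7. Mean = -8.8.
Difference = -9.5 − (-8.8) = -0.7.

-0.7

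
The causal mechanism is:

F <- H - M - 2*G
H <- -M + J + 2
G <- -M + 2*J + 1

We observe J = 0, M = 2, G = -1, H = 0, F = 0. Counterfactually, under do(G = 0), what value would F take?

-2

do(G=0) replaces the equation G <- -M + 2*J + 1 with the constant G = 0.
H = -M + J + 2  [with M=2, J=0]  = 0
F = H - M - 2*G  [with H=0, M=2, G=0]  = -2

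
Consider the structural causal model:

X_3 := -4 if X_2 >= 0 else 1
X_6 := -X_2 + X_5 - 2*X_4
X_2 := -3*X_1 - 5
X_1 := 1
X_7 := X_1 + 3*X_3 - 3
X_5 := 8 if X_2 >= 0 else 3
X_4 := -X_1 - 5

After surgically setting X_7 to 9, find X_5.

3

The intervention breaks the incoming arrows to X_7: X_7 := X_1 + 3*X_3 - 3 no longer applies, and X_7 = 9.
X_5 is not downstream of the intervention, so its value is determined by the original equations.
X_2 = -3*X_1 - 5  [with X_1=1]  = -8
X_5 = 8 if X_2 >= 0 else 3  [with X_2=-8]  = 3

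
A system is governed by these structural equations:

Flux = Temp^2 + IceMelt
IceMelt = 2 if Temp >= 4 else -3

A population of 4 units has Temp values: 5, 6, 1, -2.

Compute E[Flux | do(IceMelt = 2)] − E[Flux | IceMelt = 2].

Every unit gets IceMelt=2 under the intervention. Flux values become 27, 38, 3, 6; E[Flux|do(IceMelt=2)] = 18.5.
Observing IceMelt=2 restricts to units where IceMelt's equation naturally yields 2: Temp ∈ {5, 6}. In that subpopulation Flux = 27, 38, mean 32.5.
Difference = 18.5 − 32.5 = -14.

-14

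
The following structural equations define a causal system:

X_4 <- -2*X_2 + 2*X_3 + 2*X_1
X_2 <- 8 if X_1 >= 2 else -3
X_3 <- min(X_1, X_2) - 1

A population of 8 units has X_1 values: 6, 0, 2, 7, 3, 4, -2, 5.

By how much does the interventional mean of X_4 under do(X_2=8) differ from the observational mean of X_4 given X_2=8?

Every unit gets X_2=8 under the intervention. X_4 values become 6, -18, -10, 10, -6, -2, -26, 2; E[X_4|do(X_2=8)] = -5.5.
Observing X_2=8 restricts to units where X_2's equation naturally yields 8: X_1 ∈ {6, 2, 7, 3, 4, 5}. In that subpopulation X_4 = 6, -10, 10, -6, -2, 2, mean 0.
Difference = -5.5 − 0 = -5.5.

-5.5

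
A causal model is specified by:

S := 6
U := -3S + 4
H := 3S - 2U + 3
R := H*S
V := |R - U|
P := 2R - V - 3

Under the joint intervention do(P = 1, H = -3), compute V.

4

Under do(P = 1, H = -3), each intervened variable's structural equation is replaced by its fixed value.
U = -3S + 4  [with S=6]  = -14
R = H*S  [with H=-3, S=6]  = -18
V = |R - U|  [with R=-18, U=-14]  = 4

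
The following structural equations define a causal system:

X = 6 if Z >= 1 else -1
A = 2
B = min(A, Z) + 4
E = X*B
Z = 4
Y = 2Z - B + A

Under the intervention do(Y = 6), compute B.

6

The intervention breaks the incoming arrows to Y: Y = 2Z - B + A no longer applies, and Y = 6.
Since B is not a descendant of the intervened variable, it is unaffected.
B = min(A, Z) + 4  [with A=2, Z=4]  = 6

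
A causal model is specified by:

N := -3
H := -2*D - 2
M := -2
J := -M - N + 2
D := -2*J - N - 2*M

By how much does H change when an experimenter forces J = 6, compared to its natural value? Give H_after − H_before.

do(J=6) replaces the equation J := -M - N + 2 with the constant J = 6.
D = -2*J - N - 2*M  [with J=6, N=-3, M=-2]  = -5
H = -2*D - 2  [with D=-5]  = 8
Without intervention: J = -M - N + 2  [with M=-2, N=-3]  = 7; D = -2*J - N - 2*M  [with J=7, N=-3, M=-2]  = -7; H = -2*D - 2  [with D=-7]  = 12.
Change = 8 − 12 = -4.

-4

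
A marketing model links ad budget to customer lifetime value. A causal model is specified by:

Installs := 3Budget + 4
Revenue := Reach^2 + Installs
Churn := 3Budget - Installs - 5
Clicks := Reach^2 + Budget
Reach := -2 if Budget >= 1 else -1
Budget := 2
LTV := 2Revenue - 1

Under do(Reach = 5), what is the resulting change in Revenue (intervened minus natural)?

21

Under do(Reach=5), the mechanism Reach := -2 if Budget >= 1 else -1 is discarded; Reach is fixed at 5.
Installs = 3Budget + 4  [with Budget=2]  = 10
Revenue = Reach^2 + Installs  [with Reach=5, Installs=10]  = 35
Without intervention: Reach = -2 if Budget >= 1 else -1  [with Budget=2]  = -2; Installs = 3Budget + 4  [with Budget=2]  = 10; Revenue = Reach^2 + Installs  [with Reach=-2, Installs=10]  = 14.
Change = 35 − 14 = 21.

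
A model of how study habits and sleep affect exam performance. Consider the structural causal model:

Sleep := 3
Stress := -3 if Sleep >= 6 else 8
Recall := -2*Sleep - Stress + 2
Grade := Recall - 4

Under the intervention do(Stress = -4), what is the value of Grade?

-4

Under do(Stress=-4), the mechanism Stress := -3 if Sleep >= 6 else 8 is discarded; Stress is fixed at -4.
Recall = -2*Sleep - Stress + 2  [with Sleep=3, Stress=-4]  = 0
Grade = Recall - 4  [with Recall=0]  = -4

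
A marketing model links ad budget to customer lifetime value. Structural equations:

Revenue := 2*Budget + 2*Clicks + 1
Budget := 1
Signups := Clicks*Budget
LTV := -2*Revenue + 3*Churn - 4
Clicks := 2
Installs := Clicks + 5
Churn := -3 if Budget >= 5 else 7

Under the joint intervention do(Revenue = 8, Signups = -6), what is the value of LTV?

Under do(Revenue = 8, Signups = -6), each intervened variable's structural equation is replaced by its fixed value.
Churn = -3 if Budget >= 5 else 7  [with Budget=1]  = 7
LTV = -2*Revenue + 3*Churn - 4  [with Revenue=8, Churn=7]  = 1

1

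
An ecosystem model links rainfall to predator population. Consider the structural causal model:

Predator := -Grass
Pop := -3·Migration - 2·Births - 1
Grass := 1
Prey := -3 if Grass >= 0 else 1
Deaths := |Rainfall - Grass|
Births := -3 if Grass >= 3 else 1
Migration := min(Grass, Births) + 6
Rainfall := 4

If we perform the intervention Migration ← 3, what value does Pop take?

-12

do(Migration=3) replaces the equation Migration := min(Grass, Births) + 6 with the constant Migration = 3.
Births = -3 if Grass >= 3 else 1  [with Grass=1]  = 1
Pop = -3·Migration - 2·Births - 1  [with Migration=3, Births=1]  = -12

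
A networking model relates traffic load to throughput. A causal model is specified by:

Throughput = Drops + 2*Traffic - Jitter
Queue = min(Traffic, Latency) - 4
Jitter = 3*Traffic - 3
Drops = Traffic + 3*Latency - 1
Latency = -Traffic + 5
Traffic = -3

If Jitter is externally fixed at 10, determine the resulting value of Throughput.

4

The intervention breaks the incoming arrows to Jitter: Jitter = 3*Traffic - 3 no longer applies, and Jitter = 10.
Latency = -Traffic + 5  [with Traffic=-3]  = 8
Drops = Traffic + 3*Latency - 1  [with Traffic=-3, Latency=8]  = 20
Throughput = Drops + 2*Traffic - Jitter  [with Drops=20, Traffic=-3, Jitter=10]  = 4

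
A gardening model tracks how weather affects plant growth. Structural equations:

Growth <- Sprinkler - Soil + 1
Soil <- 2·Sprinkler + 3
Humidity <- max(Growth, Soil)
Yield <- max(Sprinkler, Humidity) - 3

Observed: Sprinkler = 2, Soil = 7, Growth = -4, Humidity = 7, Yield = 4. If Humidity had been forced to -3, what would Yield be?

-1

Intervening sets Humidity = -3 and removes its equation (Humidity <- max(Growth, Soil)).
Yield = max(Sprinkler, Humidity) - 3  [with Sprinkler=2, Humidity=-3]  = -1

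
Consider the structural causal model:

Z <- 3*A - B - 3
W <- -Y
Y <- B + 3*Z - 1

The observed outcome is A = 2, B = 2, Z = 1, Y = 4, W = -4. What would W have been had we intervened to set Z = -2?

5

do(Z=-2) replaces the equation Z <- 3*A - B - 3 with the constant Z = -2.
Y = B + 3*Z - 1  [with B=2, Z=-2]  = -5
W = -Y  [with Y=-5]  = 5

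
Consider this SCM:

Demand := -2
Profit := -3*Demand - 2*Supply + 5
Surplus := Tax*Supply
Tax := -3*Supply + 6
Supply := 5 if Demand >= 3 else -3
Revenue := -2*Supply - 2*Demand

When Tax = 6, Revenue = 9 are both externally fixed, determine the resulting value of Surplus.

-18

The joint intervention fixes Tax = 6, Revenue = 9, removing each variable's own equation.
Supply = 5 if Demand >= 3 else -3  [with Demand=-2]  = -3
Surplus = Tax*Supply  [with Tax=6, Supply=-3]  = -18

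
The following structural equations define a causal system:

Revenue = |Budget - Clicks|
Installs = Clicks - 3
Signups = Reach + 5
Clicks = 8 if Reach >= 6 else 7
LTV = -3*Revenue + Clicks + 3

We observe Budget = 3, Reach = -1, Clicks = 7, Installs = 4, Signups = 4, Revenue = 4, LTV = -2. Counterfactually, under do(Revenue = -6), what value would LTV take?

Intervening sets Revenue = -6 and removes its equation (Revenue = |Budget - Clicks|).
Clicks = 8 if Reach >= 6 else 7  [with Reach=-1]  = 7
LTV = -3*Revenue + Clicks + 3  [with Revenue=-6, Clicks=7]  = 28

28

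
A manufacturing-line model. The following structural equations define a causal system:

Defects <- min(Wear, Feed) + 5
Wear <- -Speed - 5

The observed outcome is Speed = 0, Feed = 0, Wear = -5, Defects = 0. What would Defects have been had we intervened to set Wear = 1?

5

The intervention breaks the incoming arrows to Wear: Wear <- -Speed - 5 no longer applies, and Wear = 1.
Defects = min(Wear, Feed) + 5  [with Wear=1, Feed=0]  = 5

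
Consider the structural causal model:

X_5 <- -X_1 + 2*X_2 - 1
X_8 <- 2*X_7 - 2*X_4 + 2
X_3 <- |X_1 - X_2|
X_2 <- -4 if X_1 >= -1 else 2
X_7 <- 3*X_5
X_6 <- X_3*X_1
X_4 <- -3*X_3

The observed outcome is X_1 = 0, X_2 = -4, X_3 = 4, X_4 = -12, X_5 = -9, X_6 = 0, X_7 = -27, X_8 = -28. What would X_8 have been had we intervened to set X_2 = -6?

do(X_2=-6) replaces the equation X_2 <- -4 if X_1 >= -1 else 2 with the constant X_2 = -6.
X_3 = |X_1 - X_2|  [with X_1=0, X_2=-6]  = 6
X_4 = -3*X_3  [with X_3=6]  = -18
X_5 = -X_1 + 2*X_2 - 1  [with X_1=0, X_2=-6]  = -13
X_7 = 3*X_5  [with X_5=-13]  = -39
X_8 = 2*X_7 - 2*X_4 + 2  [with X_7=-39, X_4=-18]  = -40

-40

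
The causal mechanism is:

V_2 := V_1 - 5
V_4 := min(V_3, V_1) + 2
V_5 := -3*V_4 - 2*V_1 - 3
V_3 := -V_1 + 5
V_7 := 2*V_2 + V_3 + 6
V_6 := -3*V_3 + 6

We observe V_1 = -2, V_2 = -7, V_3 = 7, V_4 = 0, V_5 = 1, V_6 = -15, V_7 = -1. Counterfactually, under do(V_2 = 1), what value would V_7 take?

Under do(V_2=1), the mechanism V_2 := V_1 - 5 is discarded; V_2 is fixed at 1.
V_3 = -V_1 + 5  [with V_1=-2]  = 7
V_7 = 2*V_2 + V_3 + 6  [with V_2=1, V_3=7]  = 15

15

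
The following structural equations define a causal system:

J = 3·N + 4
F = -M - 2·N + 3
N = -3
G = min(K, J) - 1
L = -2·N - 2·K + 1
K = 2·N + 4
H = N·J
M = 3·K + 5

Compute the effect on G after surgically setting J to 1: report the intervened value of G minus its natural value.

do(J=1) replaces the equation J = 3·N + 4 with the constant J = 1.
K = 2·N + 4  [with N=-3]  = -2
G = min(K, J) - 1  [with K=-2, J=1]  = -3
Without intervention: K = 2·N + 4  [with N=-3]  = -2; J = 3·N + 4  [with N=-3]  = -5; G = min(K, J) - 1  [with K=-2, J=-5]  = -6.
Change = -3 − (-6) = 3.

3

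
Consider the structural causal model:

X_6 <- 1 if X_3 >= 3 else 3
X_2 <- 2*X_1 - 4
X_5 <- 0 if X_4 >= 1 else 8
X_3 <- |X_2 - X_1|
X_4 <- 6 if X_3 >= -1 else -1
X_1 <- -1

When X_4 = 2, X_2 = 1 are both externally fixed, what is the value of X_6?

3

The joint intervention fixes X_4 = 2, X_2 = 1, removing each variable's own equation.
X_3 = |X_2 - X_1|  [with X_2=1, X_1=-1]  = 2
X_6 = 1 if X_3 >= 3 else 3  [with X_3=2]  = 3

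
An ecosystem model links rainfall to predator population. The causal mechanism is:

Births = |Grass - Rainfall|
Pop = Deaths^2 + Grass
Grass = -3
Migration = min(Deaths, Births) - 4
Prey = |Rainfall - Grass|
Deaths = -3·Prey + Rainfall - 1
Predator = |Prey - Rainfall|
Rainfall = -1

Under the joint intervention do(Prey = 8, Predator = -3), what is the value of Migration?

-30

Under do(Prey = 8, Predator = -3), each intervened variable's structural equation is replaced by its fixed value.
Births = |Grass - Rainfall|  [with Grass=-3, Rainfall=-1]  = 2
Deaths = -3·Prey + Rainfall - 1  [with Prey=8, Rainfall=-1]  = -26
Migration = min(Deaths, Births) - 4  [with Deaths=-26, Births=2]  = -30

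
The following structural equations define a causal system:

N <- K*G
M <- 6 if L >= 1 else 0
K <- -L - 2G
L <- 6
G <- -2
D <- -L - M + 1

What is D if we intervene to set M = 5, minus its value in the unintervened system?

1

Intervening sets M = 5 and removes its equation (M <- 6 if L >= 1 else 0).
D = -L - M + 1  [with L=6, M=5]  = -10
Without intervention: M = 6 if L >= 1 else 0  [with L=6]  = 6; D = -L - M + 1  [with L=6, M=6]  = -11.
Change = -10 − (-11) = 1.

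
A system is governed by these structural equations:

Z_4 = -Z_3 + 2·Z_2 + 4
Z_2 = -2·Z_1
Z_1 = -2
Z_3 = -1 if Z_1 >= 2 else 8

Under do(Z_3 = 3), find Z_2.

Under do(Z_3=3), the mechanism Z_3 = -1 if Z_1 >= 2 else 8 is discarded; Z_3 is fixed at 3.
Since Z_2 is not a descendant of the intervened variable, it is unaffected.
Z_2 = -2·Z_1  [with Z_1=-2]  = 4

4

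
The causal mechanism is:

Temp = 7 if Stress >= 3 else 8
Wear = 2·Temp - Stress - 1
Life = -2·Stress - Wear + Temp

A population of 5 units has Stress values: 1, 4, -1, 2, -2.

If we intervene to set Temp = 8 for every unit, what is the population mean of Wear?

14.2

Every unit gets Temp=8 under the intervention. Wear values become 14, 11, 16, 13, 17; E[Wear|do(Temp=8)] = 14.2.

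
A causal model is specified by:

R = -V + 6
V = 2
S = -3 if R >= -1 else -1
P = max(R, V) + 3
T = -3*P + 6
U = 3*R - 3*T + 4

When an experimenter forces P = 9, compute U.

do(P=9) replaces the equation P = max(R, V) + 3 with the constant P = 9.
R = -V + 6  [with V=2]  = 4
T = -3*P + 6  [with P=9]  = -21
U = 3*R - 3*T + 4  [with R=4, T=-21]  = 79

79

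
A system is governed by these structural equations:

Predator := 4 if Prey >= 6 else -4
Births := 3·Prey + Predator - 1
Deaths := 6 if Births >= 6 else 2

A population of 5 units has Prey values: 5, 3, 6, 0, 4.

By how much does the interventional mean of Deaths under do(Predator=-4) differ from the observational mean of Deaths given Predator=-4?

0.4

The intervention sets Predator=-4 in all 5 units regardless of Prey. Recomputing Deaths per unit gives 6, 2, 6, 2, 6; average 4.4.
Conditioning on Predator=-4 selects the 4 unit(s) with Prey ∈ {5, 3, 0, 4}. Their Deaths values: 6, 2, 2, 6. Mean = 4.
Difference = 4.4 − 4 = 0.4.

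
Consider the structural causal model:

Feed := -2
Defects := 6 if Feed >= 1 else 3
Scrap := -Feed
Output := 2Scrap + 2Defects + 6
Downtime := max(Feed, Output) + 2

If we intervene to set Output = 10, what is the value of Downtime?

Intervening sets Output = 10 and removes its equation (Output := 2Scrap + 2Defects + 6).
Downtime = max(Feed, Output) + 2  [with Feed=-2, Output=10]  = 12

12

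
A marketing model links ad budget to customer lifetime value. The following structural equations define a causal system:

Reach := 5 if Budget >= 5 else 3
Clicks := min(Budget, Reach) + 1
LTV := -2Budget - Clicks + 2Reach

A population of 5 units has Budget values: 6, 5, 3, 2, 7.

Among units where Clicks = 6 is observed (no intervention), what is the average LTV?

Conditioning on Clicks=6 selects the 3 unit(s) with Budget ∈ {6, 5, 7}. Their LTV values: -8, -6, -10. Mean = -8.

-8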